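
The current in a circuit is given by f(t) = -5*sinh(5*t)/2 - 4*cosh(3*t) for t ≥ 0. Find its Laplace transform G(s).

G(s) = -4*s/(s^2 - 9) - 25/(2*(s^2 - 25))

The transform is linear, so treat each term independently.
(-4)·[L{cosh(3t)} = s/(s^2 - 9)]; (-5/2)·[L{sinh(5t)} = 5/(s^2 - 25)].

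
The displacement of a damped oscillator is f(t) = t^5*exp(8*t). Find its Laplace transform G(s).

L{t^5} = 5!/s^6 = 120/s^6.
By the first shifting theorem, multiplying by e^(8t) replaces s with s - 8.

G(s) = 120/(s - 8)^6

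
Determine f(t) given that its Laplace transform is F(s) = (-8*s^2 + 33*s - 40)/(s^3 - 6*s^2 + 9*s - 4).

f(t) = 5*t*exp(t) - 4*exp(4*t) - 4*exp(t)

Factor the denominator: s^3 - 6*s^2 + 9*s - 4 = (s - 4)*(s - 1)^2.
Partial fraction decomposition gives [-4/(s - 1)] + [5/(s - 1)^2] + [-4/(s - 4)].
Invert each term: -4/(s - 1) ↔ -4e^(t); 5/(s - 1)^2 ↔ 5t·e^(t); -4/(s - 4) ↔ -4e^(4t).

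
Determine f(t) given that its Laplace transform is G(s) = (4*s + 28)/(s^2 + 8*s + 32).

Complete the square in the denominator: s^2 + 8*s + 32 = (s + 4)^2 + 4^2.
Split the numerator to match: 4*s + 28 = 4·(s + 4) + 3·4.
Invert each term: 4·(s + 4)/((s + 4)^2 + 16) ↔ 4e^(-4t)cos(4t); 3·4/((s + 4)^2 + 16) ↔ 3e^(-4t)sin(4t).

f(t) = 3*exp(-4*t)*sin(4*t) + 4*exp(-4*t)*cos(4*t)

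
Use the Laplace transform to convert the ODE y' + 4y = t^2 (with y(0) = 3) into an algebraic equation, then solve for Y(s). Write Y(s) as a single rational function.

Laplace-transform each side.
The derivative rules (L{y'} = sY - y(0) = sY - 3) turn the left side into (s + 4)Y - (3).
The right side is L{t^2} = 2/s^3.
So (s + 4)Y = 2/s^3 + (3).
Divide through and combine into a single rational function.

Y(s) = (3*s^3 + 2)/(s^4 + 4*s^3)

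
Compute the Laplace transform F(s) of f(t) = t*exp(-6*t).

F(s) = (s + 6)^(-2)

L{e^(-6t)} = 1/(s + 6).
Then apply L{t·g(t)} = -d/ds[G(s)] with G(s) = 1/(s + 6):
differentiating 1 time and applying the sign gives (s + 6)^(-2).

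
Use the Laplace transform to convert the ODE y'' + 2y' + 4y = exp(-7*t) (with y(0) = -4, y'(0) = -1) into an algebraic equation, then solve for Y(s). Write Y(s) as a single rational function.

Y(s) = (-4*s^2 - 37*s - 62)/(s^3 + 9*s^2 + 18*s + 28)

Take the Laplace transform of both sides.
With L{y''} = s^2 Y - s·y(0) - y'(0) and L{y'} = sY - y(0), with y(0) = -4, y'(0) = -1: the LHS transforms to (s^2 + 2*s + 4)Y - (-4*s - 9).
The right side is L{exp(-7*t)} = 1/(s + 7).
So (s^2 + 2*s + 4)Y = 1/(s + 7) + (-4*s - 9).
Solve for Y(s) and write it as one ratio of polynomials.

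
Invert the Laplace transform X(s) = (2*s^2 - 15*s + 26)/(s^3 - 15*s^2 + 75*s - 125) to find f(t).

Factor the denominator: s^3 - 15*s^2 + 75*s - 125 = (s - 5)^3.
Partial fraction decomposition gives [2/(s - 5)] + [5/(s - 5)^2] + [(s - 5)^(-3)].
Invert each term: 2/(s - 5) ↔ 2e^(5t); 5/(s - 5)^2 ↔ 5t·e^(5t); 1/(s - 5)^3 ↔ (1/2)t^2·e^(5t).

f(t) = t^2*exp(5*t)/2 + 5*t*exp(5*t) + 2*exp(5*t)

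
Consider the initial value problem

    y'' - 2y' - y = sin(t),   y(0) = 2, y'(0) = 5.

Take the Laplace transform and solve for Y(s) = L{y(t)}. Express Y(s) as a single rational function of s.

Y(s) = (2*s^3 + s^2 + 2*s + 2)/(s^4 - 2*s^3 - 2*s - 1)

Take the Laplace transform of both sides.
Using L{y''} = s^2 Y - s·y(0) - y'(0) and L{y'} = sY - y(0), with y(0) = 2, y'(0) = 5, the left side becomes (s^2 - 2*s - 1)Y - (2*s + 1).
The right side is L{sin(t)} = 1/(s^2 + 1).
So (s^2 - 2*s - 1)Y = 1/(s^2 + 1) + (2*s + 1).
Divide through and combine into a single rational function.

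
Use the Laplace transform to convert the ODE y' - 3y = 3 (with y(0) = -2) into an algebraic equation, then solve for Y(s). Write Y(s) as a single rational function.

Apply the Laplace transform to the equation.
Using L{y'} = sY - y(0) = sY - (-2), the left side becomes (s - 3)Y - (-2).
The right side is L{3} = 3/s.
So (s - 3)Y = 3/s + (-2).
Divide through and combine into a single rational function.

Y(s) = (-2*s + 3)/(s^2 - 3*s)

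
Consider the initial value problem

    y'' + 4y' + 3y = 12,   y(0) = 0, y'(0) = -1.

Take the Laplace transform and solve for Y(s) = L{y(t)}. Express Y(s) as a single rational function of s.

Y(s) = (-s + 12)/(s^3 + 4*s^2 + 3*s)

Transform both sides with L{·}.
The derivative rules (L{y''} = s^2 Y - s·y(0) - y'(0) and L{y'} = sY - y(0), with y(0) = 0, y'(0) = -1) turn the left side into (s^2 + 4*s + 3)Y - (-1).
The right side is L{12} = 12/s.
So (s^2 + 4*s + 3)Y = 12/s + (-1).
Divide through and combine into a single rational function.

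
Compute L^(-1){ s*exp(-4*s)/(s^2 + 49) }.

Heaviside(t - 4)*(cos(7*t - 28))

The factor e^(-4s) signals a time shift by c = 4 (second shifting theorem).
L{cos(7t)} = s/(s^2 + 49), so L^-1{s/(s^2 + 49)} = cos(7*t).
Hence the inverse is u(t - 4) times that function evaluated at t - 4.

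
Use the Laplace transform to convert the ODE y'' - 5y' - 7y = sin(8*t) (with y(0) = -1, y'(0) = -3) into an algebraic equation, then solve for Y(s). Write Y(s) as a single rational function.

Apply the Laplace transform to the equation.
Using L{y''} = s^2 Y - s·y(0) - y'(0) and L{y'} = sY - y(0), with y(0) = -1, y'(0) = -3, the left side becomes (s^2 - 5*s - 7)Y - (-s + 2).
The right side is L{sin(8*t)} = 8/(s^2 + 64).
So (s^2 - 5*s - 7)Y = 8/(s^2 + 64) + (-s + 2).
Isolate Y and clear denominators.

Y(s) = (-s^3 + 2*s^2 - 64*s + 136)/(s^4 - 5*s^3 + 57*s^2 - 320*s - 448)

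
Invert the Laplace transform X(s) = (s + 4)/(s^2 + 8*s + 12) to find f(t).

f(t) = exp(-4*t)*cosh(2*t)

Rewrite the denominator: s^2 + 8*s + 12 = (s + 4)^2 - 4.
The form in (s + 4) signals a first-shifting-theorem factor e^(-4t).
Since L{cosh(2t)} = s/(s^2 - 4), the inverse is e^(-4*t)*cosh(2*t).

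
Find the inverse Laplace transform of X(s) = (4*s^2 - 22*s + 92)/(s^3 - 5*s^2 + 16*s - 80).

Factor the denominator: s^3 - 5*s^2 + 16*s - 80 = (s - 5)*(s^2 + 16).
Partial fraction decomposition gives [2/(s - 5)] + [2*s/(s^2 + 16)] + [-12/(s^2 + 16)].
Invert each term: 2/(s - 5) ↔ 2e^(5t); 2·s/(s^2 + 16) ↔ 2cos(4t); -3·4/(s^2 + 16) ↔ -3sin(4t).

2*exp(5*t) - 3*sin(4*t) + 2*cos(4*t)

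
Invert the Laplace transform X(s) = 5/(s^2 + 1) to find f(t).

Since L{sin(t)} = 1/(s^2 + 1), the inverse is sin(t), scaled by 5.

f(t) = 5*sin(t)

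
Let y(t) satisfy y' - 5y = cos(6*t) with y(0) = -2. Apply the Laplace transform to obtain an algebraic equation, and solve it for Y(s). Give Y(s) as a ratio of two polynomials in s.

Transform both sides with L{·}.
With L{y'} = sY - y(0) = sY - (-2): the LHS transforms to (s - 5)Y - (-2).
The right side is L{cos(6*t)} = s/(s^2 + 36).
So (s - 5)Y = s/(s^2 + 36) + (-2).
Solve for Y(s) and write it as one ratio of polynomials.

Y(s) = (-2*s^2 + s - 72)/(s^3 - 5*s^2 + 36*s - 180)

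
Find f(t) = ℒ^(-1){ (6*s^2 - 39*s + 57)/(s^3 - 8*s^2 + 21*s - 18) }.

f(t) = -6*t*exp(3*t) + 3*exp(3*t) + 3*exp(2*t)

Factor the denominator: s^3 - 8*s^2 + 21*s - 18 = (s - 3)^2*(s - 2).
Partial fraction decomposition gives [3/(s - 3)] + [-6/(s - 3)^2] + [3/(s - 2)].
Invert each term: 3/(s - 3) ↔ 3e^(3t); -6/(s - 3)^2 ↔ -6t·e^(3t); 3/(s - 2) ↔ 3e^(2t).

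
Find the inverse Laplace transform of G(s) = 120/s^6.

t^5

Since L{t^5} = 5!/s^6 = 120/s^6, the inverse is t^5.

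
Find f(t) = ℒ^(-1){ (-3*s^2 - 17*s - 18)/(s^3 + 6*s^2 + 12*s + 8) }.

Factor the denominator: s^3 + 6*s^2 + 12*s + 8 = (s + 2)^3.
Partial fraction decomposition gives [-3/(s + 2)] + [-5/(s + 2)^2] + [4/(s + 2)^3].
Invert each term: -3/(s + 2) ↔ -3e^(-2t); -5/(s + 2)^2 ↔ -5t·e^(-2t); 4/(s + 2)^3 ↔ (2)t^2·e^(-2t).

f(t) = 2*t^2*exp(-2*t) - 5*t*exp(-2*t) - 3*exp(-2*t)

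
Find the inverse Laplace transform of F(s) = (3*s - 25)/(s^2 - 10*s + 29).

-5*exp(5*t)*sin(2*t) + 3*exp(5*t)*cos(2*t)

Complete the square in the denominator: s^2 - 10*s + 29 = (s - 5)^2 + 2^2.
Split the numerator to match: 3*s - 25 = 3·(s - 5) - 5·2.
Invert each term: 3·(s - 5)/((s - 5)^2 + 4) ↔ 3e^(5t)cos(2t); -5·2/((s - 5)^2 + 4) ↔ -5e^(5t)sin(2t).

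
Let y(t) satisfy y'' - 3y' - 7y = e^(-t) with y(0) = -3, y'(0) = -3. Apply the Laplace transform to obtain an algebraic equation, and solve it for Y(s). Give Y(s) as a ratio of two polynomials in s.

Y(s) = (-3*s^2 + 3*s + 7)/(s^3 - 2*s^2 - 10*s - 7)

Transform both sides with L{·}.
With L{y''} = s^2 Y - s·y(0) - y'(0) and L{y'} = sY - y(0), with y(0) = -3, y'(0) = -3: the LHS transforms to (s^2 - 3*s - 7)Y - (-3*s + 6).
The right side is L{e^(-t)} = 1/(s + 1).
So (s^2 - 3*s - 7)Y = 1/(s + 1) + (-3*s + 6).
Solve for Y(s) and write it as one ratio of polynomials.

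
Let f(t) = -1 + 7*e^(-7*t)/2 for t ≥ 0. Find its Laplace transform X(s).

X(s) = 7/(2*(s + 7)) - 1/s

The transform is linear, so treat each term independently.
L{-1} = -1/s; (7/2)·[L{e^(-7t)} = 1/(s + 7)].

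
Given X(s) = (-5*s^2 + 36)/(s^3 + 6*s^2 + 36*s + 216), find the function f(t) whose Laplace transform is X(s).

f(t) = 3*sin(6*t) - 3*cos(6*t) - 2*exp(-6*t)

Factor the denominator: s^3 + 6*s^2 + 36*s + 216 = (s + 6)*(s^2 + 36).
Partial fraction decomposition gives [-2/(s + 6)] + [-3*s/(s^2 + 36)] + [18/(s^2 + 36)].
Invert each term: -2/(s + 6) ↔ -2e^(-6t); -3·s/(s^2 + 36) ↔ -3cos(6t); 3·6/(s^2 + 36) ↔ 3sin(6t).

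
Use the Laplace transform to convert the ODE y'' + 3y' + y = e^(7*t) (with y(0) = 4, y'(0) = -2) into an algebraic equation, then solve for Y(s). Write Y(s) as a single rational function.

Y(s) = (4*s^2 - 18*s - 69)/(s^3 - 4*s^2 - 20*s - 7)

Apply the Laplace transform to the equation.
The derivative rules (L{y''} = s^2 Y - s·y(0) - y'(0) and L{y'} = sY - y(0), with y(0) = 4, y'(0) = -2) turn the left side into (s^2 + 3*s + 1)Y - (4*s + 10).
The right side is L{e^(7*t)} = 1/(s - 7).
So (s^2 + 3*s + 1)Y = 1/(s - 7) + (4*s + 10).
Solve for Y(s) and write it as one ratio of polynomials.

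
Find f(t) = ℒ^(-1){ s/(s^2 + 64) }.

f(t) = cos(8*t)

Since L{cos(8t)} = s/(s^2 + 64), the inverse is cos(8*t).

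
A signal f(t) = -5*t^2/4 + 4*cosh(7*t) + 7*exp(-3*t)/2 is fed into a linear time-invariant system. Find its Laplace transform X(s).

The transform is linear, so treat each term independently.
(-5/4)·[L{t^2} = 2!/s^3 = 2/s^3]; (4)·[L{cosh(7t)} = s/(s^2 - 49)]; (7/2)·[L{e^(-3t)} = 1/(s + 3)].

X(s) = 4*s/(s^2 - 49) + 7/(2*(s + 3)) - 5/(2*s^3)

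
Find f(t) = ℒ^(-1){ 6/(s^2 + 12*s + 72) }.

f(t) = exp(-6*t)*sin(6*t)

Rewrite the denominator: s^2 + 12*s + 72 = (s + 6)^2 + 36.
The form in (s + 6) signals a first-shifting-theorem factor e^(-6t).
Since L{sin(6t)} = 6/(s^2 + 36), the inverse is e^(-6*t)*sin(6*t).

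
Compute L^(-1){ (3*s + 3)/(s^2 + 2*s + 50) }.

Rewrite the denominator: s^2 + 2*s + 50 = (s + 1)^2 + 49.
The form in (s + 1) signals a first-shifting-theorem factor e^(-t).
Since L{cos(7t)} = s/(s^2 + 49), the inverse is exp(-t)*cos(7*t), scaled by 3.

3*exp(-t)*cos(7*t)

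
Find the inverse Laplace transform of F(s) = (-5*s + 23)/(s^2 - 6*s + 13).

4*exp(3*t)*sin(2*t) - 5*exp(3*t)*cos(2*t)

Complete the square in the denominator: s^2 - 6*s + 13 = (s - 3)^2 + 2^2.
Split the numerator to match: -5*s + 23 = -5·(s - 3) + 4·2.
Invert each term: -5·(s - 3)/((s - 3)^2 + 4) ↔ -5e^(3t)cos(2t); 4·2/((s - 3)^2 + 4) ↔ 4e^(3t)sin(2t).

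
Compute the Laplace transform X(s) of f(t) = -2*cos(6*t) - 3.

The transform is linear, so treat each term independently.
(-2)·[L{cos(6t)} = s/(s^2 + 36)]; L{-3} = -3/s.

X(s) = -2*s/(s^2 + 36) - 3/s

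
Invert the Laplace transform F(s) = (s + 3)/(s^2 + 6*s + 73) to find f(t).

Rewrite the denominator: s^2 + 6*s + 73 = (s + 3)^2 + 64.
The form in (s + 3) signals a first-shifting-theorem factor e^(-3t).
Since L{cos(8t)} = s/(s^2 + 64), the inverse is e^(-3*t)*cos(8*t).

f(t) = exp(-3*t)*cos(8*t)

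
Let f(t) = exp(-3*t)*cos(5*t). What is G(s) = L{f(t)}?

L{cos(5t)} = s/(s^2 + 25).
By the first shifting theorem, multiplying by e^(-3t) replaces s with s + 3.

G(s) = (s + 3)/((s + 3)^2 + 25)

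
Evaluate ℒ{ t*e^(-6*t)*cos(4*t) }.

L{cos(4t)} = s/(s^2 + 16).
Multiplying by e^(-6t) shifts s → s + 6, so L{e^(-6*t)*cos(4*t)} = (s + 6)/((s + 6)^2 + 16).
Then apply L{t·g(t)} = -d/ds[H(s)] with H(s) = (s + 6)/((s + 6)^2 + 16):
differentiating 1 time and applying the sign gives (s + 2)*(s + 10)/(s^2 + 12*s + 52)^2.

(s + 2)*(s + 10)/(s^2 + 12*s + 52)^2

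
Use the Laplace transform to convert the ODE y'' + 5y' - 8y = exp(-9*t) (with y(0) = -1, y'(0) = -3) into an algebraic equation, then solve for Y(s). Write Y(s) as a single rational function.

Y(s) = (-s^2 - 17*s - 71)/(s^3 + 14*s^2 + 37*s - 72)

Take the Laplace transform of both sides.
The derivative rules (L{y''} = s^2 Y - s·y(0) - y'(0) and L{y'} = sY - y(0), with y(0) = -1, y'(0) = -3) turn the left side into (s^2 + 5*s - 8)Y - (-s - 8).
The right side is L{exp(-9*t)} = 1/(s + 9).
So (s^2 + 5*s - 8)Y = 1/(s + 9) + (-s - 8).
Divide through and combine into a single rational function.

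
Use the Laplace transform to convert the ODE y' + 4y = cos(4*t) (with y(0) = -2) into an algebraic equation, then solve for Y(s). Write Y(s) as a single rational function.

Apply the Laplace transform to the equation.
Using L{y'} = sY - y(0) = sY - (-2), the left side becomes (s + 4)Y - (-2).
The right side is L{cos(4*t)} = s/(s^2 + 16).
So (s + 4)Y = s/(s^2 + 16) + (-2).
Solve for Y(s) and write it as one ratio of polynomials.

Y(s) = (-2*s^2 + s - 32)/(s^3 + 4*s^2 + 16*s + 64)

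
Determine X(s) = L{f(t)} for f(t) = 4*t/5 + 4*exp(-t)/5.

X(s) = 4/(5*(s + 1)) + 4/(5*s^2)

By linearity of the Laplace transform, transform each term separately.
(4/5)·[L{e^(-t)} = 1/(s + 1)]; (4/5)·[L{t} = 1!/s^2 = 1/s^2].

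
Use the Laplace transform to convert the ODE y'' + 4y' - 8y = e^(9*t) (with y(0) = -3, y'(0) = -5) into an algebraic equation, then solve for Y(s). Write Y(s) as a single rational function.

Y(s) = (-3*s^2 + 10*s + 154)/(s^3 - 5*s^2 - 44*s + 72)

Transform both sides with L{·}.
With L{y''} = s^2 Y - s·y(0) - y'(0) and L{y'} = sY - y(0), with y(0) = -3, y'(0) = -5: the LHS transforms to (s^2 + 4*s - 8)Y - (-3*s - 17).
The right side is L{e^(9*t)} = 1/(s - 9).
So (s^2 + 4*s - 8)Y = 1/(s - 9) + (-3*s - 17).
Divide through and combine into a single rational function.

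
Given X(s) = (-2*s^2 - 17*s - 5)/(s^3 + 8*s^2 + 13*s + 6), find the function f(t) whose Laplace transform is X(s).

f(t) = 2*t*exp(-t) - 3*exp(-t) + exp(-6*t)

Factor the denominator: s^3 + 8*s^2 + 13*s + 6 = (s + 1)^2*(s + 6).
Partial fraction decomposition gives [-3/(s + 1)] + [2/(s + 1)^2] + [1/(s + 6)].
Invert each term: -3/(s + 1) ↔ -3e^(-t); 2/(s + 1)^2 ↔ 2t·e^(-t); 1/(s + 6) ↔ e^(-6t).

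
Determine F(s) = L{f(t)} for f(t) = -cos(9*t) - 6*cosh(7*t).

Apply the Laplace transform termwise.
(-1)·[L{cos(9t)} = s/(s^2 + 81)]; (-6)·[L{cosh(7t)} = s/(s^2 - 49)].

F(s) = -s/(s^2 + 81) - 6*s/(s^2 - 49)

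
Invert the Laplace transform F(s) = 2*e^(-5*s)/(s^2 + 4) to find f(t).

The factor e^(-5s) signals a time shift by c = 5 (second shifting theorem).
L{sin(2t)} = 2/(s^2 + 4), so L^-1{2/(s^2 + 4)} = sin(2*t).
Hence the inverse is u(t - 5) times that function evaluated at t - 5.

f(t) = Heaviside(t - 5)*(sin(2*t - 10))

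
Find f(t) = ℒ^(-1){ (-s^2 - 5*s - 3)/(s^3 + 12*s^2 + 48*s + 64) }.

Factor the denominator: s^3 + 12*s^2 + 48*s + 64 = (s + 4)^3.
Partial fraction decomposition gives [-1/(s + 4)] + [3/(s + 4)^2] + [(s + 4)^(-3)].
Invert each term: -1/(s + 4) ↔ -e^(-4t); 3/(s + 4)^2 ↔ 3t·e^(-4t); 1/(s + 4)^3 ↔ (1/2)t^2·e^(-4t).

f(t) = t^2*exp(-4*t)/2 + 3*t*exp(-4*t) - exp(-4*t)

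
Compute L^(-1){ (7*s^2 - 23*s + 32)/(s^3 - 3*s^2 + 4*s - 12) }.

Factor the denominator: s^3 - 3*s^2 + 4*s - 12 = (s - 3)*(s^2 + 4).
Partial fraction decomposition gives [2/(s - 3)] + [5*s/(s^2 + 4)] + [-8/(s^2 + 4)].
Invert each term: 2/(s - 3) ↔ 2e^(3t); 5·s/(s^2 + 4) ↔ 5cos(2t); -4·2/(s^2 + 4) ↔ -4sin(2t).

2*exp(3*t) - 4*sin(2*t) + 5*cos(2*t)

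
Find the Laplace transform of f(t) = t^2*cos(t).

2*s*(s^2 - 3)/(s^2 + 1)^3

L{cos(t)} = s/(s^2 + 1).
Then apply L{t^2·g(t)} = (-1)^2 d^2/ds^2[G(s)] with G(s) = s/(s^2 + 1):
differentiating 2 times and applying the sign gives 2*s*(s^2 - 3)/(s^2 + 1)^3.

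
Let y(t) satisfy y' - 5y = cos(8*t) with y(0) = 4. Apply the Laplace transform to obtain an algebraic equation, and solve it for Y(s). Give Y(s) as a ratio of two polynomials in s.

Apply the Laplace transform to the equation.
Using L{y'} = sY - y(0) = sY - 4, the left side becomes (s - 5)Y - (4).
The right side is L{cos(8*t)} = s/(s^2 + 64).
So (s - 5)Y = s/(s^2 + 64) + (4).
Isolate Y and clear denominators.

Y(s) = (4*s^2 + s + 256)/(s^3 - 5*s^2 + 64*s - 320)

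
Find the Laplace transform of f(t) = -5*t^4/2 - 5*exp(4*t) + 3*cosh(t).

3*s/(s^2 - 1) - 5/(s - 4) - 60/s^5

By linearity of the Laplace transform, transform each term separately.
(-5/2)·[L{t^4} = 4!/s^5 = 24/s^5]; (-5)·[L{e^(4t)} = 1/(s - 4)]; (3)·[L{cosh(t)} = s/(s^2 - 1)].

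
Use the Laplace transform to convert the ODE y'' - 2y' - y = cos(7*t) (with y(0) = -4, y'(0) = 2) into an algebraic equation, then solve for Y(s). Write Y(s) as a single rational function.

Apply the Laplace transform to the equation.
With L{y''} = s^2 Y - s·y(0) - y'(0) and L{y'} = sY - y(0), with y(0) = -4, y'(0) = 2: the LHS transforms to (s^2 - 2*s - 1)Y - (-4*s + 10).
The right side is L{cos(7*t)} = s/(s^2 + 49).
So (s^2 - 2*s - 1)Y = s/(s^2 + 49) + (-4*s + 10).
Solve for Y(s) and write it as one ratio of polynomials.

Y(s) = (-4*s^3 + 10*s^2 - 195*s + 490)/(s^4 - 2*s^3 + 48*s^2 - 98*s - 49)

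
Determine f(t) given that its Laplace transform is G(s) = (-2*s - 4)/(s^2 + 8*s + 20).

f(t) = 2*exp(-4*t)*sin(2*t) - 2*exp(-4*t)*cos(2*t)

Complete the square in the denominator: s^2 + 8*s + 20 = (s + 4)^2 + 2^2.
Split the numerator to match: -2*s - 4 = -2·(s + 4) + 2·2.
Invert each term: -2·(s + 4)/((s + 4)^2 + 4) ↔ -2e^(-4t)cos(2t); 2·2/((s + 4)^2 + 4) ↔ 2e^(-4t)sin(2t).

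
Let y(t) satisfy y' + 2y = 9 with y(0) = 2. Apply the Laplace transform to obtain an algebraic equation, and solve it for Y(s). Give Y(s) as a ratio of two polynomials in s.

Laplace-transform each side.
With L{y'} = sY - y(0) = sY - 2: the LHS transforms to (s + 2)Y - (2).
The right side is L{9} = 9/s.
So (s + 2)Y = 9/s + (2).
Divide through and combine into a single rational function.

Y(s) = (2*s + 9)/(s^2 + 2*s)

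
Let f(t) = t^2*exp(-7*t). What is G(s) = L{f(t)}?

G(s) = 2/(s + 7)^3

L{e^(-7t)} = 1/(s + 7).
Then apply L{t^2·g(t)} = (-1)^2 d^2/ds^2[H(s)] with H(s) = 1/(s + 7):
differentiating 2 times and applying the sign gives 2/(s + 7)^3.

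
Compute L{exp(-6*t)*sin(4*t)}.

L{sin(4t)} = 4/(s^2 + 16).
By the first shifting theorem, multiplying by e^(-6t) replaces s with s + 6.

4/((s + 6)^2 + 16)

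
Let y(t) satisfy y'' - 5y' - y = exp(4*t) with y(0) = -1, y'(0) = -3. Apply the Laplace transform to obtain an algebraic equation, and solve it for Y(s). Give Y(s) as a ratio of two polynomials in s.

Y(s) = (-s^2 + 6*s - 7)/(s^3 - 9*s^2 + 19*s + 4)

Take the Laplace transform of both sides.
The derivative rules (L{y''} = s^2 Y - s·y(0) - y'(0) and L{y'} = sY - y(0), with y(0) = -1, y'(0) = -3) turn the left side into (s^2 - 5*s - 1)Y - (-s + 2).
The right side is L{exp(4*t)} = 1/(s - 4).
So (s^2 - 5*s - 1)Y = 1/(s - 4) + (-s + 2).
Isolate Y and clear denominators.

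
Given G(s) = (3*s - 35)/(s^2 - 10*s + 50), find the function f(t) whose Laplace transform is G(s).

f(t) = -4*exp(5*t)*sin(5*t) + 3*exp(5*t)*cos(5*t)

Complete the square in the denominator: s^2 - 10*s + 50 = (s - 5)^2 + 5^2.
Split the numerator to match: 3*s - 35 = 3·(s - 5) - 4·5.
Invert each term: 3·(s - 5)/((s - 5)^2 + 25) ↔ 3e^(5t)cos(5t); -4·5/((s - 5)^2 + 25) ↔ -4e^(5t)sin(5t).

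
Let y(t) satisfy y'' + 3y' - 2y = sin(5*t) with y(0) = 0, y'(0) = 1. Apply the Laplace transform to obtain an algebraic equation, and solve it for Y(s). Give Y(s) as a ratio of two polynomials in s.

Y(s) = (s^2 + 30)/(s^4 + 3*s^3 + 23*s^2 + 75*s - 50)

Take the Laplace transform of both sides.
With L{y''} = s^2 Y - s·y(0) - y'(0) and L{y'} = sY - y(0), with y(0) = 0, y'(0) = 1: the LHS transforms to (s^2 + 3*s - 2)Y - (1).
The right side is L{sin(5*t)} = 5/(s^2 + 25).
So (s^2 + 3*s - 2)Y = 5/(s^2 + 25) + (1).
Divide through and combine into a single rational function.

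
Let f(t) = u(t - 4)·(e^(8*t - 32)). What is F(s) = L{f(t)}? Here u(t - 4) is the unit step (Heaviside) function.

F(s) = exp(-4*s)/(s - 8)

By the second shifting theorem, L{u(t - c)·g(t - c)} = e^(-cs)·G(s) with c = 4 and G(s) = L{g(t)}.
L{e^(8t)} = 1/(s - 8).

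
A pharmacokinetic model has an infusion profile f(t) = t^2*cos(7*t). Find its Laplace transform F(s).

L{cos(7t)} = s/(s^2 + 49).
Then apply L{t^2·g(t)} = (-1)^2 d^2/ds^2[G(s)] with G(s) = s/(s^2 + 49):
differentiating 2 times and applying the sign gives 2*s*(s^2 - 147)/(s^2 + 49)^3.

F(s) = 2*s*(s^2 - 147)/(s^2 + 49)^3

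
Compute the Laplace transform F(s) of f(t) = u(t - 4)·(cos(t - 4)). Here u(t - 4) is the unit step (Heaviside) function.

By the second shifting theorem, L{u(t - c)·g(t - c)} = e^(-cs)·G(s) with c = 4 and G(s) = L{g(t)}.
L{cos(t)} = s/(s^2 + 1).

F(s) = s*exp(-4*s)/(s^2 + 1)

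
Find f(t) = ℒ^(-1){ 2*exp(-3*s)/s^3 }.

The factor e^(-3s) signals a time shift by c = 3 (second shifting theorem).
L{t^2} = 2!/s^3 = 2/s^3, so L^-1{2/s^3} = t^2.
Hence the inverse is u(t - 3) times that function evaluated at t - 3.

f(t) = Heaviside(t - 3)*((t - 3)^2)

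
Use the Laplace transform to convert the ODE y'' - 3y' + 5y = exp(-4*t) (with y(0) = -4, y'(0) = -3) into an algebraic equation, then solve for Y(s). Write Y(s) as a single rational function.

Laplace-transform each side.
The derivative rules (L{y''} = s^2 Y - s·y(0) - y'(0) and L{y'} = sY - y(0), with y(0) = -4, y'(0) = -3) turn the left side into (s^2 - 3*s + 5)Y - (-4*s + 9).
The right side is L{exp(-4*t)} = 1/(s + 4).
So (s^2 - 3*s + 5)Y = 1/(s + 4) + (-4*s + 9).
Isolate Y and clear denominators.

Y(s) = (-4*s^2 - 7*s + 37)/(s^3 + s^2 - 7*s + 20)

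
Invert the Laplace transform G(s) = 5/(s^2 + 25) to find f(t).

f(t) = sin(5*t)

Since L{sin(5t)} = 5/(s^2 + 25), the inverse is sin(5*t).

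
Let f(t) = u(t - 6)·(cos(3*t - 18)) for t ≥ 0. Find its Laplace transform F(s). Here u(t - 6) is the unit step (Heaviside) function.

By the second shifting theorem, L{u(t - c)·g(t - c)} = e^(-cs)·G(s) with c = 6 and G(s) = L{g(t)}.
L{cos(3t)} = s/(s^2 + 9).

F(s) = s*exp(-6*s)/(s^2 + 9)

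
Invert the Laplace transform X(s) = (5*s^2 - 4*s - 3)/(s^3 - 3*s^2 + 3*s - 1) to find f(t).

f(t) = -t^2*exp(t) + 6*t*exp(t) + 5*exp(t)

Factor the denominator: s^3 - 3*s^2 + 3*s - 1 = (s - 1)^3.
Partial fraction decomposition gives [5/(s - 1)] + [6/(s - 1)^2] + [-2/(s - 1)^3].
Invert each term: 5/(s - 1) ↔ 5e^(t); 6/(s - 1)^2 ↔ 6t·e^(t); -2/(s - 1)^3 ↔ (-1)t^2·e^(t).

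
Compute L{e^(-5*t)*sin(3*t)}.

3/((s + 5)^2 + 9)

L{sin(3t)} = 3/(s^2 + 9).
By the first shifting theorem, multiplying by e^(-5t) replaces s with s + 5.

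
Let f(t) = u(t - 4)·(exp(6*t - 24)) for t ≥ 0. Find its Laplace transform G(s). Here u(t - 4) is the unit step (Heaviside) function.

By the second shifting theorem, L{u(t - c)·g(t - c)} = e^(-cs)·H(s) with c = 4 and H(s) = L{g(t)}.
L{e^(6t)} = 1/(s - 6).

G(s) = exp(-4*s)/(s - 6)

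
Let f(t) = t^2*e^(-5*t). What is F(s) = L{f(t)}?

F(s) = 2/(s + 5)^3

L{e^(-5t)} = 1/(s + 5).
Then apply L{t^2·g(t)} = (-1)^2 d^2/ds^2[G(s)] with G(s) = 1/(s + 5):
differentiating 2 times and applying the sign gives 2/(s + 5)^3.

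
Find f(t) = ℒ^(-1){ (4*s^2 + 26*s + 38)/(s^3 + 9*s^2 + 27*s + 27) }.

Factor the denominator: s^3 + 9*s^2 + 27*s + 27 = (s + 3)^3.
Partial fraction decomposition gives [4/(s + 3)] + [2/(s + 3)^2] + [-4/(s + 3)^3].
Invert each term: 4/(s + 3) ↔ 4e^(-3t); 2/(s + 3)^2 ↔ 2t·e^(-3t); -4/(s + 3)^3 ↔ (-2)t^2·e^(-3t).

f(t) = -2*t^2*exp(-3*t) + 2*t*exp(-3*t) + 4*exp(-3*t)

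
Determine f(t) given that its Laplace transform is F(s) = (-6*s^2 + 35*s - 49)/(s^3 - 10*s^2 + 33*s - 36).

Factor the denominator: s^3 - 10*s^2 + 33*s - 36 = (s - 4)*(s - 3)^2.
Partial fraction decomposition gives [-1/(s - 3)] + [-2/(s - 3)^2] + [-5/(s - 4)].
Invert each term: -1/(s - 3) ↔ -e^(3t); -2/(s - 3)^2 ↔ -2t·e^(3t); -5/(s - 4) ↔ -5e^(4t).

f(t) = -2*t*exp(3*t) - 5*exp(4*t) - exp(3*t)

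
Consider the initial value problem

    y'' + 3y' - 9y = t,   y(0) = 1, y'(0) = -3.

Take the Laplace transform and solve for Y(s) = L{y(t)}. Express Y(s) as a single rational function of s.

Transform both sides with L{·}.
Using L{y''} = s^2 Y - s·y(0) - y'(0) and L{y'} = sY - y(0), with y(0) = 1, y'(0) = -3, the left side becomes (s^2 + 3*s - 9)Y - (s).
The right side is L{t} = s^(-2).
So (s^2 + 3*s - 9)Y = s^(-2) + (s).
Solve for Y(s) and write it as one ratio of polynomials.

Y(s) = (s^3 + 1)/(s^4 + 3*s^3 - 9*s^2)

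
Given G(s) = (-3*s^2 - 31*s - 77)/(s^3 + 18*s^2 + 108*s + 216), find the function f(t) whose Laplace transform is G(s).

Factor the denominator: s^3 + 18*s^2 + 108*s + 216 = (s + 6)^3.
Partial fraction decomposition gives [-3/(s + 6)] + [5/(s + 6)^2] + [(s + 6)^(-3)].
Invert each term: -3/(s + 6) ↔ -3e^(-6t); 5/(s + 6)^2 ↔ 5t·e^(-6t); 1/(s + 6)^3 ↔ (1/2)t^2·e^(-6t).

f(t) = t^2*exp(-6*t)/2 + 5*t*exp(-6*t) - 3*exp(-6*t)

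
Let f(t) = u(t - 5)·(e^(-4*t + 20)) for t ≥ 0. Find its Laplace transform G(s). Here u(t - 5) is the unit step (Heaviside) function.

G(s) = exp(-5*s)/(s + 4)

By the second shifting theorem, L{u(t - c)·g(t - c)} = e^(-cs)·H(s) with c = 5 and H(s) = L{g(t)}.
L{e^(-4t)} = 1/(s + 4).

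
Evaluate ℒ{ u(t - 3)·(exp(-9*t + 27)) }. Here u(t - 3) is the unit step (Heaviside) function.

By the second shifting theorem, L{u(t - c)·g(t - c)} = e^(-cs)·H(s) with c = 3 and H(s) = L{g(t)}.
L{e^(-9t)} = 1/(s + 9).

exp(-3*s)/(s + 9)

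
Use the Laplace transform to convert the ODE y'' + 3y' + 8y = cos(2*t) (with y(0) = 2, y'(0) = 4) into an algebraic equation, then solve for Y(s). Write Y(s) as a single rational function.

Take the Laplace transform of both sides.
Using L{y''} = s^2 Y - s·y(0) - y'(0) and L{y'} = sY - y(0), with y(0) = 2, y'(0) = 4, the left side becomes (s^2 + 3*s + 8)Y - (2*s + 10).
The right side is L{cos(2*t)} = s/(s^2 + 4).
So (s^2 + 3*s + 8)Y = s/(s^2 + 4) + (2*s + 10).
Divide through and combine into a single rational function.

Y(s) = (2*s^3 + 10*s^2 + 9*s + 40)/(s^4 + 3*s^3 + 12*s^2 + 12*s + 32)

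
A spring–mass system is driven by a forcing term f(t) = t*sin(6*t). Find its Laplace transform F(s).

F(s) = 12*s/(s^2 + 36)^2

L{sin(6t)} = 6/(s^2 + 36).
Then apply L{t·g(t)} = -d/ds[G(s)] with G(s) = 6/(s^2 + 36):
differentiating 1 time and applying the sign gives 12*s/(s^2 + 36)^2.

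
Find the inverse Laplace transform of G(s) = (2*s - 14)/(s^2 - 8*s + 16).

Factor the denominator: s^2 - 8*s + 16 = (s - 4)^2.
Partial fraction decomposition gives [2/(s - 4)] + [-6/(s - 4)^2].
Invert each term: 2/(s - 4) ↔ 2e^(4t); -6/(s - 4)^2 ↔ -6t·e^(4t).

-6*t*exp(4*t) + 2*exp(4*t)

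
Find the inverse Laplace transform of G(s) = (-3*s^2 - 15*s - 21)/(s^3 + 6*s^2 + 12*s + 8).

Factor the denominator: s^3 + 6*s^2 + 12*s + 8 = (s + 2)^3.
Partial fraction decomposition gives [-3/(s + 2)] + [-3/(s + 2)^2] + [-3/(s + 2)^3].
Invert each term: -3/(s + 2) ↔ -3e^(-2t); -3/(s + 2)^2 ↔ -3t·e^(-2t); -3/(s + 2)^3 ↔ (-3/2)t^2·e^(-2t).

-3*t^2*exp(-2*t)/2 - 3*t*exp(-2*t) - 3*exp(-2*t)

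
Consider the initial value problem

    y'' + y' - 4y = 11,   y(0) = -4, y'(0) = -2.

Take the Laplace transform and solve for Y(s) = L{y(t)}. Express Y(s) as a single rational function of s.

Y(s) = (-4*s^2 - 6*s + 11)/(s^3 + s^2 - 4*s)

Apply the Laplace transform to the equation.
The derivative rules (L{y''} = s^2 Y - s·y(0) - y'(0) and L{y'} = sY - y(0), with y(0) = -4, y'(0) = -2) turn the left side into (s^2 + s - 4)Y - (-4*s - 6).
The right side is L{11} = 11/s.
So (s^2 + s - 4)Y = 11/s + (-4*s - 6).
Solve for Y(s) and write it as one ratio of polynomials.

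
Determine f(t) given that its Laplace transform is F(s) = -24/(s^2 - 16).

Since L{sinh(4t)} = 4/(s^2 - 16), the inverse is sinh(4*t), scaled by -6.

f(t) = -6*sinh(4*t)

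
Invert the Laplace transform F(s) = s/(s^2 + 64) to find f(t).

Since L{cos(8t)} = s/(s^2 + 64), the inverse is cos(8*t).

f(t) = cos(8*t)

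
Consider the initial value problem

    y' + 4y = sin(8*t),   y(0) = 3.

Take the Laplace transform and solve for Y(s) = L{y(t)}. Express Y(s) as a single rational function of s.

Laplace-transform each side.
With L{y'} = sY - y(0) = sY - 3: the LHS transforms to (s + 4)Y - (3).
The right side is L{sin(8*t)} = 8/(s^2 + 64).
So (s + 4)Y = 8/(s^2 + 64) + (3).
Divide through and combine into a single rational function.

Y(s) = (3*s^2 + 200)/(s^3 + 4*s^2 + 64*s + 256)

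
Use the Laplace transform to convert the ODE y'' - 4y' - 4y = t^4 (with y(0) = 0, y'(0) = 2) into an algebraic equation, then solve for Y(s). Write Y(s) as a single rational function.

Y(s) = (2*s^5 + 24)/(s^7 - 4*s^6 - 4*s^5)

Take the Laplace transform of both sides.
With L{y''} = s^2 Y - s·y(0) - y'(0) and L{y'} = sY - y(0), with y(0) = 0, y'(0) = 2: the LHS transforms to (s^2 - 4*s - 4)Y - (2).
The right side is L{t^4} = 24/s^5.
So (s^2 - 4*s - 4)Y = 24/s^5 + (2).
Isolate Y and clear denominators.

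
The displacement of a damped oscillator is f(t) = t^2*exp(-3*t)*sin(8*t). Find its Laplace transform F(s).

L{sin(8t)} = 8/(s^2 + 64).
Multiplying by e^(-3t) shifts s → s + 3, so L{exp(-3*t)*sin(8*t)} = 8/((s + 3)^2 + 64).
Then apply L{t^2·g(t)} = (-1)^2 d^2/ds^2[G(s)] with G(s) = 8/((s + 3)^2 + 64):
differentiating 2 times and applying the sign gives 16*(3*s^2 + 18*s - 37)/(s^2 + 6*s + 73)^3.

F(s) = 16*(3*s^2 + 18*s - 37)/(s^2 + 6*s + 73)^3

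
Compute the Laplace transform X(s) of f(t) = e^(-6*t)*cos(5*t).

X(s) = (s + 6)/((s + 6)^2 + 25)

L{cos(5t)} = s/(s^2 + 25).
By the first shifting theorem, multiplying by e^(-6t) replaces s with s + 6.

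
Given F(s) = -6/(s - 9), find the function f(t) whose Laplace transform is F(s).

f(t) = -6*exp(9*t)

Since L{e^(9t)} = 1/(s - 9), the inverse is e^(9*t), scaled by -6.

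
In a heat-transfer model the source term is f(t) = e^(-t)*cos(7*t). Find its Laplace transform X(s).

X(s) = (s + 1)/((s + 1)^2 + 49)

L{cos(7t)} = s/(s^2 + 49).
By the first shifting theorem, multiplying by e^(-t) replaces s with s + 1.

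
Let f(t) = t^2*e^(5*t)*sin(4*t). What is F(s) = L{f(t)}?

F(s) = 8*(3*s^2 - 30*s + 59)/(s^2 - 10*s + 41)^3

L{sin(4t)} = 4/(s^2 + 16).
Multiplying by e^(5t) shifts s → s - 5, so L{e^(5*t)*sin(4*t)} = 4/((s - 5)^2 + 16).
Then apply L{t^2·g(t)} = (-1)^2 d^2/ds^2[G(s)] with G(s) = 4/((s - 5)^2 + 16):
differentiating 2 times and applying the sign gives 8*(3*s^2 - 30*s + 59)/(s^2 - 10*s + 41)^3.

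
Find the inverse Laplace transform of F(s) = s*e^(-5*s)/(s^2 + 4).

The factor e^(-5s) signals a time shift by c = 5 (second shifting theorem).
L{cos(2t)} = s/(s^2 + 4), so L^-1{s/(s^2 + 4)} = cos(2*t).
Hence the inverse is u(t - 5) times that function evaluated at t - 5.

Heaviside(t - 5)*(cos(2*t - 10))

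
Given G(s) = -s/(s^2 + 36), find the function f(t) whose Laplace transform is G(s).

f(t) = -cos(6*t)

Since L{cos(6t)} = s/(s^2 + 36), the inverse is cos(6*t), scaled by -1.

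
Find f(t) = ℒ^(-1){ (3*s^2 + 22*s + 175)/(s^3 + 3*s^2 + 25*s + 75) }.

Factor the denominator: s^3 + 3*s^2 + 25*s + 75 = (s + 3)*(s^2 + 25).
Partial fraction decomposition gives [4/(s + 3)] + [-s/(s^2 + 25)] + [25/(s^2 + 25)].
Invert each term: 4/(s + 3) ↔ 4e^(-3t); -1·s/(s^2 + 25) ↔ -cos(5t); 5·5/(s^2 + 25) ↔ 5sin(5t).

f(t) = 5*sin(5*t) - cos(5*t) + 4*exp(-3*t)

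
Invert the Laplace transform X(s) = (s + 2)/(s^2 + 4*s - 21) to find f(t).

Rewrite the denominator: s^2 + 4*s - 21 = (s + 2)^2 - 25.
The form in (s + 2) signals a first-shifting-theorem factor e^(-2t).
Since L{cosh(5t)} = s/(s^2 - 25), the inverse is e^(-2*t)*cosh(5*t).

f(t) = exp(-2*t)*cosh(5*t)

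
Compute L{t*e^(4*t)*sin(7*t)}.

L{sin(7t)} = 7/(s^2 + 49).
Multiplying by e^(4t) shifts s → s - 4, so L{e^(4*t)*sin(7*t)} = 7/((s - 4)^2 + 49).
Then apply L{t·g(t)} = -d/ds[G(s)] with G(s) = 7/((s - 4)^2 + 49):
differentiating 1 time and applying the sign gives 14*(s - 4)/(s^2 - 8*s + 65)^2.

14*(s - 4)/(s^2 - 8*s + 65)^2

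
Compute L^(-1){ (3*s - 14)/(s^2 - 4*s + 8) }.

Complete the square in the denominator: s^2 - 4*s + 8 = (s - 2)^2 + 2^2.
Split the numerator to match: 3*s - 14 = 3·(s - 2) - 4·2.
Invert each term: 3·(s - 2)/((s - 2)^2 + 4) ↔ 3e^(2t)cos(2t); -4·2/((s - 2)^2 + 4) ↔ -4e^(2t)sin(2t).

-4*exp(2*t)*sin(2*t) + 3*exp(2*t)*cos(2*t)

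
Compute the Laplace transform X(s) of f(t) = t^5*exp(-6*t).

L{t^5} = 5!/s^6 = 120/s^6.
By the first shifting theorem, multiplying by e^(-6t) replaces s with s + 6.

X(s) = 120/(s + 6)^6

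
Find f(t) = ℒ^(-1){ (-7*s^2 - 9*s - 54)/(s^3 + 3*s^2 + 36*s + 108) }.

Factor the denominator: s^3 + 3*s^2 + 36*s + 108 = (s + 3)*(s^2 + 36).
Partial fraction decomposition gives [-2/(s + 3)] + [-5*s/(s^2 + 36)] + [6/(s^2 + 36)].
Invert each term: -2/(s + 3) ↔ -2e^(-3t); -5·s/(s^2 + 36) ↔ -5cos(6t); 1·6/(s^2 + 36) ↔ sin(6t).

f(t) = sin(6*t) - 5*cos(6*t) - 2*exp(-3*t)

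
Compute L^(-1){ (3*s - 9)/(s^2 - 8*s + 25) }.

exp(4*t)*sin(3*t) + 3*exp(4*t)*cos(3*t)

Complete the square in the denominator: s^2 - 8*s + 25 = (s - 4)^2 + 3^2.
Split the numerator to match: 3*s - 9 = 3·(s - 4) + 1·3.
Invert each term: 3·(s - 4)/((s - 4)^2 + 9) ↔ 3e^(4t)cos(3t); 1·3/((s - 4)^2 + 9) ↔ e^(4t)sin(3t).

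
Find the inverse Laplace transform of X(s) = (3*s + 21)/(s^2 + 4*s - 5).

4*exp(t) - exp(-5*t)

Factor the denominator: s^2 + 4*s - 5 = (s - 1)*(s + 5).
Partial fraction decomposition gives [-1/(s + 5)] + [4/(s - 1)].
Invert each term: -1/(s + 5) ↔ -e^(-5t); 4/(s - 1) ↔ 4e^(t).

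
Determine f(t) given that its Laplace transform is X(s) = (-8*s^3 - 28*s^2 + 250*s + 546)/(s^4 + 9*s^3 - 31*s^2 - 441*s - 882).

f(t) = -exp(7*t) + 2*exp(-3*t) - 6*exp(-6*t) - 3*exp(-7*t)

Factor the denominator: s^4 + 9*s^3 - 31*s^2 - 441*s - 882 = (s - 7)*(s + 3)*(s + 6)*(s + 7).
Partial fraction decomposition gives [-6/(s + 6)] + [-3/(s + 7)] + [2/(s + 3)] + [-1/(s - 7)].
Invert each term: -6/(s + 6) ↔ -6e^(-6t); -3/(s + 7) ↔ -3e^(-7t); 2/(s + 3) ↔ 2e^(-3t); -1/(s - 7) ↔ -e^(7t).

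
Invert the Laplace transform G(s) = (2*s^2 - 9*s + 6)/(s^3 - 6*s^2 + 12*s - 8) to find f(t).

Factor the denominator: s^3 - 6*s^2 + 12*s - 8 = (s - 2)^3.
Partial fraction decomposition gives [2/(s - 2)] + [-1/(s - 2)^2] + [-4/(s - 2)^3].
Invert each term: 2/(s - 2) ↔ 2e^(2t); -1/(s - 2)^2 ↔ -t·e^(2t); -4/(s - 2)^3 ↔ (-2)t^2·e^(2t).

f(t) = -2*t^2*exp(2*t) - t*exp(2*t) + 2*exp(2*t)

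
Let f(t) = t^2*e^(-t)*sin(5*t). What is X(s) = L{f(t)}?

X(s) = 10*(3*s^2 + 6*s - 22)/(s^2 + 2*s + 26)^3

L{sin(5t)} = 5/(s^2 + 25).
Multiplying by e^(-t) shifts s → s + 1, so L{e^(-t)*sin(5*t)} = 5/((s + 1)^2 + 25).
Then apply L{t^2·g(t)} = (-1)^2 d^2/ds^2[G(s)] with G(s) = 5/((s + 1)^2 + 25):
differentiating 2 times and applying the sign gives 10*(3*s^2 + 6*s - 22)/(s^2 + 2*s + 26)^3.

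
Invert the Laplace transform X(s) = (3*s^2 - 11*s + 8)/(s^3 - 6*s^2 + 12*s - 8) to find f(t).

Factor the denominator: s^3 - 6*s^2 + 12*s - 8 = (s - 2)^3.
Partial fraction decomposition gives [3/(s - 2)] + [(s - 2)^(-2)] + [-2/(s - 2)^3].
Invert each term: 3/(s - 2) ↔ 3e^(2t); 1/(s - 2)^2 ↔ t·e^(2t); -2/(s - 2)^3 ↔ (-1)t^2·e^(2t).

f(t) = -t^2*exp(2*t) + t*exp(2*t) + 3*exp(2*t)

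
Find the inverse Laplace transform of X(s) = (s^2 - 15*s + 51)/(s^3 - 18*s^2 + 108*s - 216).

-3*t^2*exp(6*t)/2 - 3*t*exp(6*t) + exp(6*t)

Factor the denominator: s^3 - 18*s^2 + 108*s - 216 = (s - 6)^3.
Partial fraction decomposition gives [1/(s - 6)] + [-3/(s - 6)^2] + [-3/(s - 6)^3].
Invert each term: 1/(s - 6) ↔ e^(6t); -3/(s - 6)^2 ↔ -3t·e^(6t); -3/(s - 6)^3 ↔ (-3/2)t^2·e^(6t).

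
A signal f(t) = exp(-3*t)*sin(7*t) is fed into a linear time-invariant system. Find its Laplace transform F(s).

L{sin(7t)} = 7/(s^2 + 49).
By the first shifting theorem, multiplying by e^(-3t) replaces s with s + 3.

F(s) = 7/((s + 3)^2 + 49)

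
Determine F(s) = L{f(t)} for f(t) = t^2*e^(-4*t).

F(s) = 2/(s + 4)^3

L{e^(-4t)} = 1/(s + 4).
Then apply L{t^2·g(t)} = (-1)^2 d^2/ds^2[G(s)] with G(s) = 1/(s + 4):
differentiating 2 times and applying the sign gives 2/(s + 4)^3.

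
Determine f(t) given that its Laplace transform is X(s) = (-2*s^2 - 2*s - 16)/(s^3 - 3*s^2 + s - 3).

f(t) = -4*exp(3*t) + 4*sin(t) + 2*cos(t)

Factor the denominator: s^3 - 3*s^2 + s - 3 = (s - 3)*(s^2 + 1).
Partial fraction decomposition gives [-4/(s - 3)] + [2*s/(s^2 + 1)] + [4/(s^2 + 1)].
Invert each term: -4/(s - 3) ↔ -4e^(3t); 2·s/(s^2 + 1) ↔ 2cos(t); 4·1/(s^2 + 1) ↔ 4sin(t).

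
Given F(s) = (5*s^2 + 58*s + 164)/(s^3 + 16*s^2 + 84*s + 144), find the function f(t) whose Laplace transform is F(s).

f(t) = 2*t*exp(-6*t) + 3*exp(-4*t) + 2*exp(-6*t)

Factor the denominator: s^3 + 16*s^2 + 84*s + 144 = (s + 4)*(s + 6)^2.
Partial fraction decomposition gives [2/(s + 6)] + [2/(s + 6)^2] + [3/(s + 4)].
Invert each term: 2/(s + 6) ↔ 2e^(-6t); 2/(s + 6)^2 ↔ 2t·e^(-6t); 3/(s + 4) ↔ 3e^(-4t).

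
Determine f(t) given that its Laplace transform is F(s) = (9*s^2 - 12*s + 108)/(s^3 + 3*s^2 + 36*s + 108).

Factor the denominator: s^3 + 3*s^2 + 36*s + 108 = (s + 3)*(s^2 + 36).
Partial fraction decomposition gives [5/(s + 3)] + [4*s/(s^2 + 36)] + [-24/(s^2 + 36)].
Invert each term: 5/(s + 3) ↔ 5e^(-3t); 4·s/(s^2 + 36) ↔ 4cos(6t); -4·6/(s^2 + 36) ↔ -4sin(6t).

f(t) = -4*sin(6*t) + 4*cos(6*t) + 5*exp(-3*t)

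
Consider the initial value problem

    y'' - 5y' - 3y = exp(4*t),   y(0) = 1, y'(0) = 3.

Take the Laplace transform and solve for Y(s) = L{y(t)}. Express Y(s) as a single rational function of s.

Transform both sides with L{·}.
With L{y''} = s^2 Y - s·y(0) - y'(0) and L{y'} = sY - y(0), with y(0) = 1, y'(0) = 3: the LHS transforms to (s^2 - 5*s - 3)Y - (s - 2).
The right side is L{exp(4*t)} = 1/(s - 4).
So (s^2 - 5*s - 3)Y = 1/(s - 4) + (s - 2).
Divide through and combine into a single rational function.

Y(s) = (s^2 - 6*s + 9)/(s^3 - 9*s^2 + 17*s + 12)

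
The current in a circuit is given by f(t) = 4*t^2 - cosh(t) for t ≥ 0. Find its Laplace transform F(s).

F(s) = -s/(s^2 - 1) + 8/s^3

The transform is linear, so treat each term independently.
(-1)·[L{cosh(t)} = s/(s^2 - 1)]; (4)·[L{t^2} = 2!/s^3 = 2/s^3].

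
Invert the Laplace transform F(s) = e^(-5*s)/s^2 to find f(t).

The factor e^(-5s) signals a time shift by c = 5 (second shifting theorem).
L{t} = 1!/s^2 = 1/s^2, so L^-1{s^(-2)} = t.
Hence the inverse is u(t - 5) times that function evaluated at t - 5.

f(t) = Heaviside(t - 5)*(t - 5)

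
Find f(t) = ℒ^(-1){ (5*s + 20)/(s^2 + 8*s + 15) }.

f(t) = 5*exp(-4*t)*cosh(t)

Rewrite the denominator: s^2 + 8*s + 15 = (s + 4)^2 - 1.
The form in (s + 4) signals a first-shifting-theorem factor e^(-4t).
Since L{cosh(t)} = s/(s^2 - 1), the inverse is e^(-4*t)*cosh(t), scaled by 5.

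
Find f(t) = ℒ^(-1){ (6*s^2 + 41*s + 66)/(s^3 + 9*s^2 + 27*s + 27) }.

f(t) = -3*t^2*exp(-3*t)/2 + 5*t*exp(-3*t) + 6*exp(-3*t)

Factor the denominator: s^3 + 9*s^2 + 27*s + 27 = (s + 3)^3.
Partial fraction decomposition gives [6/(s + 3)] + [5/(s + 3)^2] + [-3/(s + 3)^3].
Invert each term: 6/(s + 3) ↔ 6e^(-3t); 5/(s + 3)^2 ↔ 5t·e^(-3t); -3/(s + 3)^3 ↔ (-3/2)t^2·e^(-3t).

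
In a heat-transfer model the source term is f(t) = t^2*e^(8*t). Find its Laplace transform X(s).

L{e^(8t)} = 1/(s - 8).
Then apply L{t^2·g(t)} = (-1)^2 d^2/ds^2[G(s)] with G(s) = 1/(s - 8):
differentiating 2 times and applying the sign gives 2/(s - 8)^3.

X(s) = 2/(s - 8)^3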